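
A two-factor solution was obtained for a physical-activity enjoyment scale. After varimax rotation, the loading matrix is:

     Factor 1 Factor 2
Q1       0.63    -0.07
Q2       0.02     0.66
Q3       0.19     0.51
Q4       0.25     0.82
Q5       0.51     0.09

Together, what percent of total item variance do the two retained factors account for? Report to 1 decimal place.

42.7%

SS loadings by factor: 0.7560, 1.3811; total = 2.1371.
Total variance with 5 standardized items is 5, so the solution explains 2.1371/5 = 0.4274 = 42.74%.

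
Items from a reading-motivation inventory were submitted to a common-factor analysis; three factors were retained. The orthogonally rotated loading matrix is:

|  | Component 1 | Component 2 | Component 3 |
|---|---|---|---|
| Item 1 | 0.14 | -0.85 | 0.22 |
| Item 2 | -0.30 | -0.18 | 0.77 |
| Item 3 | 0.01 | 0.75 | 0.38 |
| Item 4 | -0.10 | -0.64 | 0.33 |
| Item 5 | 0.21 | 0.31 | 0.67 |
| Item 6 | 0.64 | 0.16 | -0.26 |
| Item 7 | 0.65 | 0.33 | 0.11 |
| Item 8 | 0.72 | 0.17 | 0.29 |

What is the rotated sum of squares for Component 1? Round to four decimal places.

1.5143

SS loadings for Component 1 = 0.14² + (-0.30)² + 0.01² + (-0.10)² + 0.21² + 0.64² + 0.65² + 0.72² = 0.0196 + 0.0900 + 0.0001 + 0.0100 + 0.0441 + 0.4096 + 0.4225 + 0.5184 = 1.5143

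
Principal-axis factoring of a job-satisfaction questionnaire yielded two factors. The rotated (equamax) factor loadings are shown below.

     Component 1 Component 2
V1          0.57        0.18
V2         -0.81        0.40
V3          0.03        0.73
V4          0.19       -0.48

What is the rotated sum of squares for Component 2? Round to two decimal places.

SS loadings for Component 2 = 0.18² + 0.40² + 0.73² + (-0.48)² = 0.0324 + 0.1600 + 0.5329 + 0.2304 = 0.9557

0.96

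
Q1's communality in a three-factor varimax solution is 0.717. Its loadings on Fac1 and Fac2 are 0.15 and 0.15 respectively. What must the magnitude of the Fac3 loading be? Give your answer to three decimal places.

0.820

Under orthogonal rotation h² = Σλ², so λ_Fac3² = h² − (0.0450) = 0.717 − 0.0450 = 0.6720.
|λ| = √0.6720 = 0.8198.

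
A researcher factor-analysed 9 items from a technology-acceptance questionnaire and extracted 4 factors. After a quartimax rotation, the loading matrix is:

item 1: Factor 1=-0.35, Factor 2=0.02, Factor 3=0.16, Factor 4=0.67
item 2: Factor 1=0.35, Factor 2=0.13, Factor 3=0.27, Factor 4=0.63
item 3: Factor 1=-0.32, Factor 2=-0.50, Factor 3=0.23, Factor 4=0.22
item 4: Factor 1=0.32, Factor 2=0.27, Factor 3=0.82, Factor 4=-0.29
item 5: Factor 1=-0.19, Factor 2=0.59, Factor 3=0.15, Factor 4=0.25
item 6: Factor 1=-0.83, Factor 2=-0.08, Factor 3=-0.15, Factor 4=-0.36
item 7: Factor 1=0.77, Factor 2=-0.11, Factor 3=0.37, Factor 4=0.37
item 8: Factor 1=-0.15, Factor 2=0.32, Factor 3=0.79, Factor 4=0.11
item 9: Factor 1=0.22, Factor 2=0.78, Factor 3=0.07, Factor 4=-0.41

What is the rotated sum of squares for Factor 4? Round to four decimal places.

1.4875

SS loadings for Factor 4 = 0.67² + 0.63² + 0.22² + (-0.29)² + 0.25² + (-0.36)² + 0.37² + 0.11² + (-0.41)² = 0.4489 + 0.3969 + 0.0484 + 0.0841 + 0.0625 + 0.1296 + 0.1369 + 0.0121 + 0.1681 = 1.4875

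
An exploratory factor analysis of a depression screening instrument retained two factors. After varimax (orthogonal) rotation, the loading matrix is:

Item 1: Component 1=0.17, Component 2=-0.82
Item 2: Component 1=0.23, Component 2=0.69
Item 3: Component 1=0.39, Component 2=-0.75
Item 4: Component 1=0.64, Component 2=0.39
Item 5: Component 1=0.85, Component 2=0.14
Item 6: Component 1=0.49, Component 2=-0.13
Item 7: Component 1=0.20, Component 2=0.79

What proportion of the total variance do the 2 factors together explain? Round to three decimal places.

0.596

Communalities: 0.7013, 0.5290, 0.7146, 0.5617, 0.7421, 0.2570, 0.6641; Σh² = 4.1698.
Total variance with 7 standardized items is 7, so the solution explains 4.1698/7 = 0.5957.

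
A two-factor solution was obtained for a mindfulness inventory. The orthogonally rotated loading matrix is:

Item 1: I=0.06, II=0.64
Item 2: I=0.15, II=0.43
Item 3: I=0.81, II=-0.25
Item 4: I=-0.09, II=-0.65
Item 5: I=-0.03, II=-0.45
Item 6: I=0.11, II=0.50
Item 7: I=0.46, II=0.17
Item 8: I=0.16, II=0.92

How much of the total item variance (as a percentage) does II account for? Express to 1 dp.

SS loadings for II = 0.64² + 0.43² + (-0.25)² + (-0.65)² + (-0.45)² + 0.50² + 0.17² + 0.92² = 2.4073
With 8 standardized items, total variance = 8. Proportion = 2.4073/8 = 0.3009 → 30.09%.

30.1%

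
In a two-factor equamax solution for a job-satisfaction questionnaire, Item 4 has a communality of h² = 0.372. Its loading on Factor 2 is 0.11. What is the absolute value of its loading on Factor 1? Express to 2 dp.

0.60

Under orthogonal rotation h² = Σλ², so λ_Factor 1² = h² − (0.0121) = 0.372 − 0.0121 = 0.3599.
|λ| = √0.3599 = 0.5999.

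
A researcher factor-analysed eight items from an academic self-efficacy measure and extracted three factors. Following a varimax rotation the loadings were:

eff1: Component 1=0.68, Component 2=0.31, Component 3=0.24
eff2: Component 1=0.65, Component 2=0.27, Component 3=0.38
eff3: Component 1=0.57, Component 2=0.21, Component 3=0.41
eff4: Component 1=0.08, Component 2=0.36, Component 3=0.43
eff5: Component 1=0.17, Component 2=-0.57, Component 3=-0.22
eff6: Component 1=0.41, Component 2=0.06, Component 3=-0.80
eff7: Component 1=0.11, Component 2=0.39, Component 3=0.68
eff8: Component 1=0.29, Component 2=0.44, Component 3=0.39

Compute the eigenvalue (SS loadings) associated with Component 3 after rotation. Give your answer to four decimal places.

1.8579

SS loadings for Component 3 = 0.24² + 0.38² + 0.41² + 0.43² + (-0.22)² + (-0.80)² + 0.68² + 0.39² = 0.0576 + 0.1444 + 0.1681 + 0.1849 + 0.0484 + 0.6400 + 0.4624 + 0.1521 = 1.8579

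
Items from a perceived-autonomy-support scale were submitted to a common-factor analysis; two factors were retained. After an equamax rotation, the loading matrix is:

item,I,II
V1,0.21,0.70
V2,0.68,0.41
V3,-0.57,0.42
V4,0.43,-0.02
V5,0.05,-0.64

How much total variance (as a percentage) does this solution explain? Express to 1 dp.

45.3%

Communalities: 0.5341, 0.6305, 0.5013, 0.1853, 0.4121; Σh² = 2.2633.
Total variance with 5 standardized items is 5, so the solution explains 2.2633/5 = 0.4527 = 45.27%.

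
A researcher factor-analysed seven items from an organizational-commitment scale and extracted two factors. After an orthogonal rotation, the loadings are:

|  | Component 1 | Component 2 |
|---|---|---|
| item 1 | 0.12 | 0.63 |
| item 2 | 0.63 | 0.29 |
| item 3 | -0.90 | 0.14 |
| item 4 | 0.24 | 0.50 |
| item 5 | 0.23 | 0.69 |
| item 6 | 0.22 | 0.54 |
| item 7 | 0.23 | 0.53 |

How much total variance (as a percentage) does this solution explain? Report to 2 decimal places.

46.18%

Communalities: 0.4113, 0.4810, 0.8296, 0.3076, 0.5290, 0.3400, 0.3338; Σh² = 3.2323.
Total variance with 7 standardized items is 7, so the solution explains 3.2323/7 = 0.4618 = 46.18%.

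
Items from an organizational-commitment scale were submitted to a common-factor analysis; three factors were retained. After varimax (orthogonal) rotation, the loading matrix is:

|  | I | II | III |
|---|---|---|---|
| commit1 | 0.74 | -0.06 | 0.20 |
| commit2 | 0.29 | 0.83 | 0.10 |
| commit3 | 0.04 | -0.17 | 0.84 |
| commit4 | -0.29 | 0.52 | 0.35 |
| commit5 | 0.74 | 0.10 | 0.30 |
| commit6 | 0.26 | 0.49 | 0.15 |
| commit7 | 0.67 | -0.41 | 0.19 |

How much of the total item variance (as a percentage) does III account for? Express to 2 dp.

14.67%

SS loadings for III = 0.20² + 0.10² + 0.84² + 0.35² + 0.30² + 0.15² + 0.19² = 1.0267
With 7 standardized items, total variance = 7. Proportion = 1.0267/7 = 0.1467 → 14.67%.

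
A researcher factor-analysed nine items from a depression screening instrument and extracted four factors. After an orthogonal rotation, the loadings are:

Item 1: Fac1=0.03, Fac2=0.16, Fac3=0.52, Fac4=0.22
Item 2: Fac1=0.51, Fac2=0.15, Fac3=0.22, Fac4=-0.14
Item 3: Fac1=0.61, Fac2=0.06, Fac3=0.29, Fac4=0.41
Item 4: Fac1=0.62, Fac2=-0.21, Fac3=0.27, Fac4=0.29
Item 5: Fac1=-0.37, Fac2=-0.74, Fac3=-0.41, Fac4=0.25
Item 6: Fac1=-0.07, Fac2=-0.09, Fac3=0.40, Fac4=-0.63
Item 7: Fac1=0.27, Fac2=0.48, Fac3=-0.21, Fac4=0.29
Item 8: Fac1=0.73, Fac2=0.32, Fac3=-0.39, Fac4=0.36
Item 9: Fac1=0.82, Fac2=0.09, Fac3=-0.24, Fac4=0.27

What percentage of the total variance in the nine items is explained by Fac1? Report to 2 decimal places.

27.08%

SS loadings for Fac1 = 0.03² + 0.51² + 0.61² + 0.62² + (-0.37)² + (-0.07)² + 0.27² + 0.73² + 0.82² = 2.4375
With 9 standardized items, total variance = 9. Proportion = 2.4375/9 = 0.2708 → 27.08%.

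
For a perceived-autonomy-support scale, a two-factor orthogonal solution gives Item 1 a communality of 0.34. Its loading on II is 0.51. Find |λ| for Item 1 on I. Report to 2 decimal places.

Under orthogonal rotation h² = Σλ², so λ_I² = h² − (0.2601) = 0.34 − 0.2601 = 0.0799.
|λ| = √0.0799 = 0.2827.

0.28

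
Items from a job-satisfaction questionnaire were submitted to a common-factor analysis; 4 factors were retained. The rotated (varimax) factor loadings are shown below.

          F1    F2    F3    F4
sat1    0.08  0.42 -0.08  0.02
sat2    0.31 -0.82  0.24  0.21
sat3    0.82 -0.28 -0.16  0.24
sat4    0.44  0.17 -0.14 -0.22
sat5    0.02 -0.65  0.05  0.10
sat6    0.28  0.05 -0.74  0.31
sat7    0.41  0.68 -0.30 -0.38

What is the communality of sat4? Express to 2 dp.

0.29

h² = 0.44² + 0.17² + (-0.14)² + (-0.22)² = 0.1936 + 0.0289 + 0.0196 + 0.0484 = 0.2905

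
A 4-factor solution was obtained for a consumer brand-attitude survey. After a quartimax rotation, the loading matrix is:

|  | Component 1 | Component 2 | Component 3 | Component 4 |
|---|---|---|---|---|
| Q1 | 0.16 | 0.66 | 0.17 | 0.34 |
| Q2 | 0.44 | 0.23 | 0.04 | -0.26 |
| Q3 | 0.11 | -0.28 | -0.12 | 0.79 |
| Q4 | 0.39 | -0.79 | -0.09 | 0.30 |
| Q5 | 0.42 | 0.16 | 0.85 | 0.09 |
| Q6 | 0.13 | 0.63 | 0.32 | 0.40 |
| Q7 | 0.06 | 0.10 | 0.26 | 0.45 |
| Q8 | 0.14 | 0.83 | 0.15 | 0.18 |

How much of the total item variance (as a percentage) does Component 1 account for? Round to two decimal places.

SS loadings for Component 1 = 0.16² + 0.44² + 0.11² + 0.39² + 0.42² + 0.13² + 0.06² + 0.14² = 0.5999
With 8 standardized items, total variance = 8. Proportion = 0.5999/8 = 0.0750 → 7.50%.

7.50%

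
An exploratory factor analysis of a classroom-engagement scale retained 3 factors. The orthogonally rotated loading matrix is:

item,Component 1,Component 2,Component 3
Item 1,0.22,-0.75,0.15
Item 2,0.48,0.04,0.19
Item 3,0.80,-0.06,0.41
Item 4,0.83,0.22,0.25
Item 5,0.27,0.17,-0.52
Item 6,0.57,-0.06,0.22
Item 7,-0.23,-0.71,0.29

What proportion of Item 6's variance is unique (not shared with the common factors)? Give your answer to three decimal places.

0.623

h² = 0.57² + (-0.06)² + 0.22² = 0.3249 + 0.0036 + 0.0484 = 0.3769
Uniqueness u² = 1 − h² = 1 − 0.3769 = 0.6231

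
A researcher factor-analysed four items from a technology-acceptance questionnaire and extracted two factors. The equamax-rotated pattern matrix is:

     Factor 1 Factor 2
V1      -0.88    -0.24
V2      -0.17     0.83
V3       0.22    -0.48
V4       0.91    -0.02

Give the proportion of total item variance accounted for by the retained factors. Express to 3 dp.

SS loadings by factor: 1.6798, 0.9773; total = 2.6571.
Total variance with 4 standardized items is 4, so the solution explains 2.6571/4 = 0.6643.

0.664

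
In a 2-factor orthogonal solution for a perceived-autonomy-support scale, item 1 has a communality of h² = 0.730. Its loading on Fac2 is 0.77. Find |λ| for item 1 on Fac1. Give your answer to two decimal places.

Under orthogonal rotation h² = Σλ², so λ_Fac1² = h² − (0.5929) = 0.730 − 0.5929 = 0.1371.
|λ| = √0.1371 = 0.3703.

0.37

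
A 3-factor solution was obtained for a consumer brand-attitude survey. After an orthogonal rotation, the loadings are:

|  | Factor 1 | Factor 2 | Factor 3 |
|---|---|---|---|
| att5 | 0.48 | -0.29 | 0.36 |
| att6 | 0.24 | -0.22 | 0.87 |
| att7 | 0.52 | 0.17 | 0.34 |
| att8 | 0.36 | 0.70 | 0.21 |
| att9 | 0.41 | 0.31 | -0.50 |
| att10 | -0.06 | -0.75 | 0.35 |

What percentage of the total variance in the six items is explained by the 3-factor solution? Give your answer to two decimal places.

59.81%

SS loadings by factor: 0.8597, 1.3100, 1.4187; total = 3.5884.
Total variance with 6 standardized items is 6, so the solution explains 3.5884/6 = 0.5981 = 59.81%.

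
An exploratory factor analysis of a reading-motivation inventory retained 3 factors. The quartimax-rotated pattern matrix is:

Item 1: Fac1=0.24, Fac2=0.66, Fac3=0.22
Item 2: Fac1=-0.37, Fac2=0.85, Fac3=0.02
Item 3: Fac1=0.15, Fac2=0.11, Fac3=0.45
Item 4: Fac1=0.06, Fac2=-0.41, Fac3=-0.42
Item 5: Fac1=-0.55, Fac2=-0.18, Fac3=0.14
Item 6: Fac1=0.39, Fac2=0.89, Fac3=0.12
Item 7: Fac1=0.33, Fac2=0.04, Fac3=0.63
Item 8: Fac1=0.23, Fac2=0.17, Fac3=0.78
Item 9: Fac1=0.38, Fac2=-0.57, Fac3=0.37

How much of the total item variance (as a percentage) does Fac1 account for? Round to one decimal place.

10.9%

SS loadings for Fac1 = 0.24² + (-0.37)² + 0.15² + 0.06² + (-0.55)² + 0.39² + 0.33² + 0.23² + 0.38² = 0.9814
With 9 standardized items, total variance = 9. Proportion = 0.9814/9 = 0.1090 → 10.90%.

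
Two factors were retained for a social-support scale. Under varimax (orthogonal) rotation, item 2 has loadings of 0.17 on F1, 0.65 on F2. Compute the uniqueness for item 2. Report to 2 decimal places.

h² = 0.17² + 0.65² = 0.0289 + 0.4225 = 0.4514
Uniqueness u² = 1 − h² = 1 − 0.4514 = 0.5486

0.55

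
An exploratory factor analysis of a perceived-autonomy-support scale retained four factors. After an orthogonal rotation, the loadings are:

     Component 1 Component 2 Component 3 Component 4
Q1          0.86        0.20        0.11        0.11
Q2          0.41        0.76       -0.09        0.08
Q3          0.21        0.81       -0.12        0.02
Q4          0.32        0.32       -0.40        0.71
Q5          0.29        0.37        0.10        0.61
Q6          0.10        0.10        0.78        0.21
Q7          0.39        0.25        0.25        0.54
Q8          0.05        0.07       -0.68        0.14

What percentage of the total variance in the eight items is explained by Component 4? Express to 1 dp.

SS loadings for Component 4 = 0.11² + 0.08² + 0.02² + 0.71² + 0.61² + 0.21² + 0.54² + 0.14² = 1.2504
With 8 standardized items, total variance = 8. Proportion = 1.2504/8 = 0.1563 → 15.63%.

15.6%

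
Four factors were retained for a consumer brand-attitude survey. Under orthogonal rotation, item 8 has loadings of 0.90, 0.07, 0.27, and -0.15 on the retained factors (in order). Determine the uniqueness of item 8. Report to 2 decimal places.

0.09

h² = 0.90² + 0.07² + 0.27² + (-0.15)² = 0.8100 + 0.0049 + 0.0729 + 0.0225 = 0.9103
Uniqueness u² = 1 − h² = 1 − 0.9103 = 0.0897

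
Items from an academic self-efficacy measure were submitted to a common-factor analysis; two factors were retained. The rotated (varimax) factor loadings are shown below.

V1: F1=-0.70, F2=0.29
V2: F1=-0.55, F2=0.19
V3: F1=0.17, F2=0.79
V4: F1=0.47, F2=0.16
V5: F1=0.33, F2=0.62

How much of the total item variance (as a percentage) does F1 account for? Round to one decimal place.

SS loadings for F1 = (-0.70)² + (-0.55)² + 0.17² + 0.47² + 0.33² = 1.1512
With 5 standardized items, total variance = 5. Proportion = 1.1512/5 = 0.2302 → 23.02%.

23.0%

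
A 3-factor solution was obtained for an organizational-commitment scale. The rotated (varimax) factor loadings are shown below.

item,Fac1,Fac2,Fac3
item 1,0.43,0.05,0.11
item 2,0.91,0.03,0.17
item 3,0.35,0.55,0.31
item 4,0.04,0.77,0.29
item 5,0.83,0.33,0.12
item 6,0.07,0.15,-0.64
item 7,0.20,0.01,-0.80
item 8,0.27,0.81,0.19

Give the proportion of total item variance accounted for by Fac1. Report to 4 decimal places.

0.2430

SS loadings for Fac1 = 0.43² + 0.91² + 0.35² + 0.04² + 0.83² + 0.07² + 0.20² + 0.27² = 1.9438
Proportion of variance = 1.9438 / 8 = 0.2430.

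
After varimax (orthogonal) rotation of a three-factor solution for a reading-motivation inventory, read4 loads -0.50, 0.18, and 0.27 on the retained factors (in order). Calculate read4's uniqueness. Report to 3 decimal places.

h² = (-0.50)² + 0.18² + 0.27² = 0.2500 + 0.0324 + 0.0729 = 0.3553
Uniqueness u² = 1 − h² = 1 − 0.3553 = 0.6447

0.645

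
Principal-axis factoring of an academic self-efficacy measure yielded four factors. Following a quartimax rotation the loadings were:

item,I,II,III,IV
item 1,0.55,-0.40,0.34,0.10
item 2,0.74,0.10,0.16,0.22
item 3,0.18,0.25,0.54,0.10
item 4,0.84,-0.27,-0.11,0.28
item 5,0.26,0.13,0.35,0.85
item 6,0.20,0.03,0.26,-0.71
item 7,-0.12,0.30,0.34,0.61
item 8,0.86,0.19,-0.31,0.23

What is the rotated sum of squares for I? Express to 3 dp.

SS loadings for I = 0.55² + 0.74² + 0.18² + 0.84² + 0.26² + 0.20² + (-0.12)² + 0.86² = 0.3025 + 0.5476 + 0.0324 + 0.7056 + 0.0676 + 0.0400 + 0.0144 + 0.7396 = 2.4497

2.450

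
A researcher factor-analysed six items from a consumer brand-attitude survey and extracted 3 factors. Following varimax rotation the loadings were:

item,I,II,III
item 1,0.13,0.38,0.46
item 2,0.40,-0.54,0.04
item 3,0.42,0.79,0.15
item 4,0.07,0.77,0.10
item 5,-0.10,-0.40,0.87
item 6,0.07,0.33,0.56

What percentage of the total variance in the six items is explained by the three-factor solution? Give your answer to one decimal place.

Communalities: 0.3729, 0.4532, 0.8230, 0.6078, 0.9269, 0.4274; Σh² = 3.6112.
Total variance with 6 standardized items is 6, so the solution explains 3.6112/6 = 0.6019 = 60.19%.

60.2%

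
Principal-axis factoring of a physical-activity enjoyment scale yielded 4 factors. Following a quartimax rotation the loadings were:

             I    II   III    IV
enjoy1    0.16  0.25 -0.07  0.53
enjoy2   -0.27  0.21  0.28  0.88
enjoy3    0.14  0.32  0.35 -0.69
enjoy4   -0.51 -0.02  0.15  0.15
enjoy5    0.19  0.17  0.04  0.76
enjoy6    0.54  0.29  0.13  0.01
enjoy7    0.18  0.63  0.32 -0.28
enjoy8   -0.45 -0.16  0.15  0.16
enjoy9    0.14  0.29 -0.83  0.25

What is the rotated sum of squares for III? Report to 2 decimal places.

1.06

SS loadings for III = (-0.07)² + 0.28² + 0.35² + 0.15² + 0.04² + 0.13² + 0.32² + 0.15² + (-0.83)² = 0.0049 + 0.0784 + 0.1225 + 0.0225 + 0.0016 + 0.0169 + 0.1024 + 0.0225 + 0.6889 = 1.0606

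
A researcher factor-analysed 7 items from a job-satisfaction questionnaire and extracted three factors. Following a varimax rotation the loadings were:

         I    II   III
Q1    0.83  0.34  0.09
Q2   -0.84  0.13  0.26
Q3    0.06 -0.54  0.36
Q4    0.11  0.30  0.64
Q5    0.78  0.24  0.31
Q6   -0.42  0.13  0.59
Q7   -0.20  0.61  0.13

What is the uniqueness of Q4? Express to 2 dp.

h² = 0.11² + 0.30² + 0.64² = 0.0121 + 0.0900 + 0.4096 = 0.5117
Uniqueness u² = 1 − h² = 1 − 0.5117 = 0.4883

0.49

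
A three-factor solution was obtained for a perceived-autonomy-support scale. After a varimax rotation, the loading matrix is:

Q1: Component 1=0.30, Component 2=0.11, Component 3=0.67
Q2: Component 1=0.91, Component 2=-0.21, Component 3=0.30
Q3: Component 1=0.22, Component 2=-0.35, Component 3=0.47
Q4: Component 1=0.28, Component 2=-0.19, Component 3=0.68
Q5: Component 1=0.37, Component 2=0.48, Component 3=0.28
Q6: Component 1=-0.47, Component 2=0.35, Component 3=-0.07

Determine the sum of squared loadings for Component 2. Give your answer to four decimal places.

0.5677

SS loadings for Component 2 = 0.11² + (-0.21)² + (-0.35)² + (-0.19)² + 0.48² + 0.35² = 0.0121 + 0.0441 + 0.1225 + 0.0361 + 0.2304 + 0.1225 = 0.5677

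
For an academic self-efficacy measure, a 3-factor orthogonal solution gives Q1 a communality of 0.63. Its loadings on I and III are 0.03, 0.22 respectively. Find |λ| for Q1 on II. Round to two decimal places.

Under orthogonal rotation h² = Σλ², so λ_II² = h² − (0.0493) = 0.63 − 0.0493 = 0.5807.
|λ| = √0.5807 = 0.7620.

0.76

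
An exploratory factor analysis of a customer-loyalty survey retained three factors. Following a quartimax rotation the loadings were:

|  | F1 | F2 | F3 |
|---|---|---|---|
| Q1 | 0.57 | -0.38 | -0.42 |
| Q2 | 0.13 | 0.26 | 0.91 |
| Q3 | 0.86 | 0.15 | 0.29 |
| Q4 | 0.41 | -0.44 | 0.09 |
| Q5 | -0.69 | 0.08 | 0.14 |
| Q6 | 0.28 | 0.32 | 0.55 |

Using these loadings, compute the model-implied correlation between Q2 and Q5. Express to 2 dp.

0.06

r̂ = Σ λ_i·λ_j across factors = (0.13)(-0.69) + (0.26)(0.08) + (0.91)(0.14)
  = -0.0897 +0.0208 +0.1274 = 0.0585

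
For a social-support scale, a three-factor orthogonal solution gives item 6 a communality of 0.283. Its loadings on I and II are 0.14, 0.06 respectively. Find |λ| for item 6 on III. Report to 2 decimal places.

Under orthogonal rotation h² = Σλ², so λ_III² = h² − (0.0232) = 0.283 − 0.0232 = 0.2598.
|λ| = √0.2598 = 0.5097.

0.51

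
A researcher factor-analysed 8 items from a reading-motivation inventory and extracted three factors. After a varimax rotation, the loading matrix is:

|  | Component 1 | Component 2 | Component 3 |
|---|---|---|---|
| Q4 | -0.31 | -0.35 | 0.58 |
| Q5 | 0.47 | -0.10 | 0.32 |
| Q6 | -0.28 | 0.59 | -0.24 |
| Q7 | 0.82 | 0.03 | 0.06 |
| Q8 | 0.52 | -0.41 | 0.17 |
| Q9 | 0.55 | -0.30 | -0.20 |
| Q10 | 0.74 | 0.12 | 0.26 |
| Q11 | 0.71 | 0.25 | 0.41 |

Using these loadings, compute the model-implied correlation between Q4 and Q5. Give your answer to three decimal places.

r̂ = Σ λ_i·λ_j across factors = (-0.31)(0.47) + (-0.35)(-0.10) + (0.58)(0.32)
  = -0.1457 +0.0350 +0.1856 = 0.0749

0.075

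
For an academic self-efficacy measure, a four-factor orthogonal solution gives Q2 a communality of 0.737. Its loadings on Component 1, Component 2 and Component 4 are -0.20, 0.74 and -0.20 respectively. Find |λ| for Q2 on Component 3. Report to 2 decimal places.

0.33

Under orthogonal rotation h² = Σλ², so λ_Component 3² = h² − (0.6276) = 0.737 − 0.6276 = 0.1094.
|λ| = √0.1094 = 0.3308.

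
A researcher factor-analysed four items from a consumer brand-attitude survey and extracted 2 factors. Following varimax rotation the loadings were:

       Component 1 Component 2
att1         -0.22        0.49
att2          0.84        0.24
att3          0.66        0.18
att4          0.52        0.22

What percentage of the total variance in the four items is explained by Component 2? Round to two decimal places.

9.46%

SS loadings for Component 2 = 0.49² + 0.24² + 0.18² + 0.22² = 0.3785
With 4 standardized items, total variance = 4. Proportion = 0.3785/4 = 0.0946 → 9.46%.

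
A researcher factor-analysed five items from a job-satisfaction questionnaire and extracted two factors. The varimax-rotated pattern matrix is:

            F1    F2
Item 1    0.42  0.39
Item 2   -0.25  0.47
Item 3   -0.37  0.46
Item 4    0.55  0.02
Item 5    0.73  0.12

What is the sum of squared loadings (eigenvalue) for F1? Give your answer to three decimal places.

1.211

SS loadings for F1 = 0.42² + (-0.25)² + (-0.37)² + 0.55² + 0.73² = 0.1764 + 0.0625 + 0.1369 + 0.3025 + 0.5329 = 1.2112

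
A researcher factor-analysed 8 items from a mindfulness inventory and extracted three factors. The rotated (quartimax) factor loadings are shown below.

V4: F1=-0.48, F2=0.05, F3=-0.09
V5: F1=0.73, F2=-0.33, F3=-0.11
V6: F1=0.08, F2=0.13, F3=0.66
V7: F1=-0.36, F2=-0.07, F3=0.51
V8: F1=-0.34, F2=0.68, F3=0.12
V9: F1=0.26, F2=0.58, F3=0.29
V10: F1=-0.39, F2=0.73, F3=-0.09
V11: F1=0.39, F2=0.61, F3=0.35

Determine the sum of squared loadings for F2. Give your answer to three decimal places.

1.837

SS loadings for F2 = 0.05² + (-0.33)² + 0.13² + (-0.07)² + 0.68² + 0.58² + 0.73² + 0.61² = 0.0025 + 0.1089 + 0.0169 + 0.0049 + 0.4624 + 0.3364 + 0.5329 + 0.3721 = 1.8370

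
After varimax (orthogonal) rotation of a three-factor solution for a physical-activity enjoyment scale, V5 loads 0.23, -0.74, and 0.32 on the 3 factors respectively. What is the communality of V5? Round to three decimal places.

0.703

h² = 0.23² + (-0.74)² + 0.32² = 0.0529 + 0.5476 + 0.1024 = 0.7029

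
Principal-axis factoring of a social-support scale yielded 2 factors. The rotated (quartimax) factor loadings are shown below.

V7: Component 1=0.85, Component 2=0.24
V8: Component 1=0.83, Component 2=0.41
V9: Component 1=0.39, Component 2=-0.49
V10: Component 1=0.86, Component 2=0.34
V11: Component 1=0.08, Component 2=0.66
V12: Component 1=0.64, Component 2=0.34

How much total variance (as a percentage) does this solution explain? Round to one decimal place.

Communalities: 0.7801, 0.8570, 0.3922, 0.8552, 0.4420, 0.5252; Σh² = 3.8517.
Total variance with 6 standardized items is 6, so the solution explains 3.8517/6 = 0.6420 = 64.20%.

64.2%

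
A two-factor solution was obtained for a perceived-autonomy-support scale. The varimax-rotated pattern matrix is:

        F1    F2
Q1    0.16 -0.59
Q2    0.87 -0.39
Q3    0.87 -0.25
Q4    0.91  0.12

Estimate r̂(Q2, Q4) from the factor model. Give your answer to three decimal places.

r̂ = Σ λ_i·λ_j across factors = (0.87)(0.91) + (-0.39)(0.12)
  = +0.7917 -0.0468 = 0.7449

0.745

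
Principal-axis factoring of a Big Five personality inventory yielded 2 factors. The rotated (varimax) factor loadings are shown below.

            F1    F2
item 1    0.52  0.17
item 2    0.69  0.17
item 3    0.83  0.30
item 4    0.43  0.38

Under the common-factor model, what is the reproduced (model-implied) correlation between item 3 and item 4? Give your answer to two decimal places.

0.47

r̂ = Σ λ_i·λ_j across factors = (0.83)(0.43) + (0.30)(0.38)
  = +0.3569 +0.1140 = 0.4709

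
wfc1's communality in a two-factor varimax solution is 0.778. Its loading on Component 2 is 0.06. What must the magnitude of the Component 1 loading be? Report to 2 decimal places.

0.88

Under orthogonal rotation h² = Σλ², so λ_Component 1² = h² − (0.0036) = 0.778 − 0.0036 = 0.7744.
|λ| = √0.7744 = 0.8800.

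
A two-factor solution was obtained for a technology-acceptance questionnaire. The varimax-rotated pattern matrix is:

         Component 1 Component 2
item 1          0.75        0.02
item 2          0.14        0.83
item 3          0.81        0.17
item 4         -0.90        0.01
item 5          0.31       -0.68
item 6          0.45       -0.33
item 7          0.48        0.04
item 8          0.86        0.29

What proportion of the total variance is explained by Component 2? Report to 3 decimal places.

0.172

SS loadings for Component 2 = 0.02² + 0.83² + 0.17² + 0.01² + (-0.68)² + (-0.33)² + 0.04² + 0.29² = 1.3753
Proportion of variance = 1.3753 / 8 = 0.1719.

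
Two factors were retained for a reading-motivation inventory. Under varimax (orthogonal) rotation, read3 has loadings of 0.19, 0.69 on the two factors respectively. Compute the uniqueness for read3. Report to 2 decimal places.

h² = 0.19² + 0.69² = 0.0361 + 0.4761 = 0.5122
Uniqueness u² = 1 − h² = 1 − 0.5122 = 0.4878

0.49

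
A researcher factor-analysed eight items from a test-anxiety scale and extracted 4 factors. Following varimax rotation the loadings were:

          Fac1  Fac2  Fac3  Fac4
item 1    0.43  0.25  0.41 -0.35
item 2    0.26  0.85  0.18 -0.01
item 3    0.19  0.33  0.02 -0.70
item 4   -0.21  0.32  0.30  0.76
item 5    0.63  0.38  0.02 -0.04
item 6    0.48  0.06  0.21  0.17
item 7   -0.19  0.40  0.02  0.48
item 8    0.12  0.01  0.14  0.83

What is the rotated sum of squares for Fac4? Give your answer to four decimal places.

SS loadings for Fac4 = (-0.35)² + (-0.01)² + (-0.70)² + 0.76² + (-0.04)² + 0.17² + 0.48² + 0.83² = 0.1225 + 0.0001 + 0.4900 + 0.5776 + 0.0016 + 0.0289 + 0.2304 + 0.6889 = 2.1400

2.1400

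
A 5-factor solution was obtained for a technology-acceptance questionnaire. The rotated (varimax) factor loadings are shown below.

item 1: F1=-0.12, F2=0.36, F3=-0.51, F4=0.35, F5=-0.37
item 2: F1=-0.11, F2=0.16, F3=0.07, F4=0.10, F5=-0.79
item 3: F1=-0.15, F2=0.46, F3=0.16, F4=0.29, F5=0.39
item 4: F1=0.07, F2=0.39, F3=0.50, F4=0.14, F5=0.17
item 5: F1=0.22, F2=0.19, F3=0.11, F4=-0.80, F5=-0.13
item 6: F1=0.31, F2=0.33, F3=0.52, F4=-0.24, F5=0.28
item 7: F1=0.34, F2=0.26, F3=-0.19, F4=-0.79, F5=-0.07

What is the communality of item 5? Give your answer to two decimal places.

h² = 0.22² + 0.19² + 0.11² + (-0.80)² + (-0.13)² = 0.0484 + 0.0361 + 0.0121 + 0.6400 + 0.0169 = 0.7535

0.75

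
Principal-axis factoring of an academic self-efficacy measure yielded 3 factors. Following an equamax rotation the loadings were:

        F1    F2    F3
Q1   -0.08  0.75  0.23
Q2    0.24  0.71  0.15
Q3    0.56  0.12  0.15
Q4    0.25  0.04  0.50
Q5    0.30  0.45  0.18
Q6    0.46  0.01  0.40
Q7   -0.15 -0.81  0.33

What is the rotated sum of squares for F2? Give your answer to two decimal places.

1.94

SS loadings for F2 = 0.75² + 0.71² + 0.12² + 0.04² + 0.45² + 0.01² + (-0.81)² = 0.5625 + 0.5041 + 0.0144 + 0.0016 + 0.2025 + 0.0001 + 0.6561 = 1.9413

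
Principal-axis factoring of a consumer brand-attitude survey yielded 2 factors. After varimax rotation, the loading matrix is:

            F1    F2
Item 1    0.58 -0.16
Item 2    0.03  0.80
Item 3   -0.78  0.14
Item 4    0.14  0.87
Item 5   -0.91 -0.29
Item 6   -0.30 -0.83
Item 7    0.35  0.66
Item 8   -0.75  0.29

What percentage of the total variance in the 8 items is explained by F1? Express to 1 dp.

32.1%

SS loadings for F1 = 0.58² + 0.03² + (-0.78)² + 0.14² + (-0.91)² + (-0.30)² + 0.35² + (-0.75)² = 2.5684
With 8 standardized items, total variance = 8. Proportion = 2.5684/8 = 0.3211 → 32.10%.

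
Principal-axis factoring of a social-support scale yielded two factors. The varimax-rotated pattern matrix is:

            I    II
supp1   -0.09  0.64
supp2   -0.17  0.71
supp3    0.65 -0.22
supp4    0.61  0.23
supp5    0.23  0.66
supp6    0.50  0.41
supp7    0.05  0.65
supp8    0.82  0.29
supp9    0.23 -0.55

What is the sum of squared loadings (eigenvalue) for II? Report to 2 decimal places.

2.43

SS loadings for II = 0.64² + 0.71² + (-0.22)² + 0.23² + 0.66² + 0.41² + 0.65² + 0.29² + (-0.55)² = 0.4096 + 0.5041 + 0.0484 + 0.0529 + 0.4356 + 0.1681 + 0.4225 + 0.0841 + 0.3025 = 2.4278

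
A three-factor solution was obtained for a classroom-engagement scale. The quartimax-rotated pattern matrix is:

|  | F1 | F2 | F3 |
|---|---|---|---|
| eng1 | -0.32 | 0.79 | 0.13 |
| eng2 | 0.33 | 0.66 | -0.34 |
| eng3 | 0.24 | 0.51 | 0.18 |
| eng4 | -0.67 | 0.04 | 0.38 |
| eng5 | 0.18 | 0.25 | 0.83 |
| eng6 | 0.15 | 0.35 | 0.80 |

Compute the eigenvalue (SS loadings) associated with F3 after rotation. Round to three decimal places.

SS loadings for F3 = 0.13² + (-0.34)² + 0.18² + 0.38² + 0.83² + 0.80² = 0.0169 + 0.1156 + 0.0324 + 0.1444 + 0.6889 + 0.6400 = 1.6382

1.638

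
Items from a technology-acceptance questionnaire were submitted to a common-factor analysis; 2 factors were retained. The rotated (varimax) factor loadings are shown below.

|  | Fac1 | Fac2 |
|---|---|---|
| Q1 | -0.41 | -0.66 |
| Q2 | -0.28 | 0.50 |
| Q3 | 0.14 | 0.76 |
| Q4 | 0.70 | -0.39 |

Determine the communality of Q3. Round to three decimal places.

h² = 0.14² + 0.76² = 0.0196 + 0.5776 = 0.5972

0.597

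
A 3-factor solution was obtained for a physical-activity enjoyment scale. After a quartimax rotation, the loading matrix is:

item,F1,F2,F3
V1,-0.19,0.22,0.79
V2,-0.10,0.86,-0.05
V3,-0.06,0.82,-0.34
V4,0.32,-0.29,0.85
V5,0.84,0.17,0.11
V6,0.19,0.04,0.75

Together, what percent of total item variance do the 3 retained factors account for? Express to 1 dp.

75.1%

Communalities: 0.7086, 0.7521, 0.7916, 0.9090, 0.7466, 0.6002; Σh² = 4.5081.
Total variance with 6 standardized items is 6, so the solution explains 4.5081/6 = 0.7513 = 75.14%.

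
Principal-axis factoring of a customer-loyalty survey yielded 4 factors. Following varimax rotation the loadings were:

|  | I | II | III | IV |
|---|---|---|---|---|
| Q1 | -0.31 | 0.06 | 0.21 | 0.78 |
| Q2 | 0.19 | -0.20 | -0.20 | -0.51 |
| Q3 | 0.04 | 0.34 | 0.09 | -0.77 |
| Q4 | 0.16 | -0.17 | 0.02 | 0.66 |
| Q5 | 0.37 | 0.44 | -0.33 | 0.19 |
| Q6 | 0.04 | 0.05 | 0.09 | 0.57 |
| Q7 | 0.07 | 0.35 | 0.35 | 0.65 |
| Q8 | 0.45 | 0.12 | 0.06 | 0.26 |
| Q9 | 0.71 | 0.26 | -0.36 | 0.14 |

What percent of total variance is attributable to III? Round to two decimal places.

5.17%

SS loadings for III = 0.21² + (-0.20)² + 0.09² + 0.02² + (-0.33)² + 0.09² + 0.35² + 0.06² + (-0.36)² = 0.4653
With 9 standardized items, total variance = 9. Proportion = 0.4653/9 = 0.0517 → 5.17%.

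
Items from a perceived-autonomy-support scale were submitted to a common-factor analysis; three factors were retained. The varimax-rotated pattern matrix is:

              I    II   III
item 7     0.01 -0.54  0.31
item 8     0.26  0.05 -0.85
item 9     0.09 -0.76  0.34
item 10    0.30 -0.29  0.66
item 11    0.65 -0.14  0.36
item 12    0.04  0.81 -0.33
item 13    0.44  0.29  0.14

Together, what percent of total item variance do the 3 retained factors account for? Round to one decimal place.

59.0%

SS loadings by factor: 0.7835, 1.7156, 1.6279; total = 4.1270.
Total variance with 7 standardized items is 7, so the solution explains 4.1270/7 = 0.5896 = 58.96%.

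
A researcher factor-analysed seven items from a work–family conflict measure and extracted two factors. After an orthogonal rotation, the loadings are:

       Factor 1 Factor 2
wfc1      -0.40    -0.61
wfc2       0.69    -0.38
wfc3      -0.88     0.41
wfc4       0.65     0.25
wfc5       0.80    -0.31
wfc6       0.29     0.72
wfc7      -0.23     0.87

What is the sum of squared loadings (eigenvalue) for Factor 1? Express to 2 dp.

2.61

SS loadings for Factor 1 = (-0.40)² + 0.69² + (-0.88)² + 0.65² + 0.80² + 0.29² + (-0.23)² = 0.1600 + 0.4761 + 0.7744 + 0.4225 + 0.6400 + 0.0841 + 0.0529 = 2.6100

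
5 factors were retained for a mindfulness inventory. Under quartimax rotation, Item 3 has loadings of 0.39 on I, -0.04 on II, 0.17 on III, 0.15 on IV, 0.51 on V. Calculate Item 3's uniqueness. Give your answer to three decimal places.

0.535

h² = 0.39² + (-0.04)² + 0.17² + 0.15² + 0.51² = 0.1521 + 0.0016 + 0.0289 + 0.0225 + 0.2601 = 0.4652
Uniqueness u² = 1 − h² = 1 − 0.4652 = 0.5348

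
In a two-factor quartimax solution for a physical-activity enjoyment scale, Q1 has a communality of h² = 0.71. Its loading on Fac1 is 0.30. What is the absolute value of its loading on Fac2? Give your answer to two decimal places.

0.79

Under orthogonal rotation h² = Σλ², so λ_Fac2² = h² − (0.0900) = 0.71 − 0.0900 = 0.6200.
|λ| = √0.6200 = 0.7874.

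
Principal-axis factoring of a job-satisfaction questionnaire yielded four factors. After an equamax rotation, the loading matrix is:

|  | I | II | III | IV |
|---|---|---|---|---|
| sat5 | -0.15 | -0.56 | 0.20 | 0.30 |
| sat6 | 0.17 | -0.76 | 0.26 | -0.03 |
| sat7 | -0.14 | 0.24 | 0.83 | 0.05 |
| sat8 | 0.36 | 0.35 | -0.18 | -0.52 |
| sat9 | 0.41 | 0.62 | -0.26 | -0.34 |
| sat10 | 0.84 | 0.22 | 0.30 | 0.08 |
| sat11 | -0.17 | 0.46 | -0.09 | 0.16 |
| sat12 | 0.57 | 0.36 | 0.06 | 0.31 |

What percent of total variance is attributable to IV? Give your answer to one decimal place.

SS loadings for IV = 0.30² + (-0.03)² + 0.05² + (-0.52)² + (-0.34)² + 0.08² + 0.16² + 0.31² = 0.6075
With 8 standardized items, total variance = 8. Proportion = 0.6075/8 = 0.0759 → 7.59%.

7.6%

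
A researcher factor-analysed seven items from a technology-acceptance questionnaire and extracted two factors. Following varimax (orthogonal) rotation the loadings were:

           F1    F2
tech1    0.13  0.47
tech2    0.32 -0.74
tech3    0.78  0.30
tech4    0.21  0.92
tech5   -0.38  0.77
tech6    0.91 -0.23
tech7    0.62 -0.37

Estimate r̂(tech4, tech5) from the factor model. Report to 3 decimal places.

0.629

r̂ = Σ λ_i·λ_j across factors = (0.21)(-0.38) + (0.92)(0.77)
  = -0.0798 +0.7084 = 0.6286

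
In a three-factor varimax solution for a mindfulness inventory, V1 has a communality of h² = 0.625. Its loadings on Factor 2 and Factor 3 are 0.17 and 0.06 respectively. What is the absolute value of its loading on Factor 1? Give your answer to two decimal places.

0.77

Under orthogonal rotation h² = Σλ², so λ_Factor 1² = h² − (0.0325) = 0.625 − 0.0325 = 0.5925.
|λ| = √0.5925 = 0.7697.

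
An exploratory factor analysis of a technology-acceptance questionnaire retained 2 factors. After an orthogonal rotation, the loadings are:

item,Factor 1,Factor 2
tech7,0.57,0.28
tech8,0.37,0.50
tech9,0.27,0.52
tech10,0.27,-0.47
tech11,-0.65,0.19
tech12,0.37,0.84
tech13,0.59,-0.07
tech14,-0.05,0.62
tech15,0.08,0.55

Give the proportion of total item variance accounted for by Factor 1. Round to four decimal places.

0.1693

SS loadings for Factor 1 = 0.57² + 0.37² + 0.27² + 0.27² + (-0.65)² + 0.37² + 0.59² + (-0.05)² + 0.08² = 1.5240
Proportion of variance = 1.5240 / 9 = 0.1693.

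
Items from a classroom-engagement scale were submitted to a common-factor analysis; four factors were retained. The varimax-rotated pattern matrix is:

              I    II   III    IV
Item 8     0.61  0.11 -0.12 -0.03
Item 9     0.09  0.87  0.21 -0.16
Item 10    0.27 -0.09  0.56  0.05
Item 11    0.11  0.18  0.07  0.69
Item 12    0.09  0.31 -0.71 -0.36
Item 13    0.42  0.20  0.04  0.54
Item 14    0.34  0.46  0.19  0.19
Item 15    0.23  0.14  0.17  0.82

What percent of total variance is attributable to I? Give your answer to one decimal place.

SS loadings for I = 0.61² + 0.09² + 0.27² + 0.11² + 0.09² + 0.42² + 0.34² + 0.23² = 0.8182
With 8 standardized items, total variance = 8. Proportion = 0.8182/8 = 0.1023 → 10.23%.

10.2%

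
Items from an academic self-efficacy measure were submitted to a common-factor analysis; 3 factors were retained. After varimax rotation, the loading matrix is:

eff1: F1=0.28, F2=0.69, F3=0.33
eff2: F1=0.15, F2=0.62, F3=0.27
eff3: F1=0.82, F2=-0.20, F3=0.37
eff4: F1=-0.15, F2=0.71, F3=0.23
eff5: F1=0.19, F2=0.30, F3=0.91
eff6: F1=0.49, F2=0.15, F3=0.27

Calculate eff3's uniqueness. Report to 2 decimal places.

h² = 0.82² + (-0.20)² + 0.37² = 0.6724 + 0.0400 + 0.1369 = 0.8493
Uniqueness u² = 1 − h² = 1 − 0.8493 = 0.1507

0.15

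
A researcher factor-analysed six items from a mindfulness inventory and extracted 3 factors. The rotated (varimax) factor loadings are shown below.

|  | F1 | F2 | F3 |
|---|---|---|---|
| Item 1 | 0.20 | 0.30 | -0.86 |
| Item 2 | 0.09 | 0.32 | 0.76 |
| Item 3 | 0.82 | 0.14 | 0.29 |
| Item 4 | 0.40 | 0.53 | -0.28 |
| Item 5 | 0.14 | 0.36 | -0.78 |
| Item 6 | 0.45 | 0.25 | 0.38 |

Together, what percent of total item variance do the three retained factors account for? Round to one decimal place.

Communalities: 0.8696, 0.6881, 0.7761, 0.5193, 0.7576, 0.4094; Σh² = 4.0201.
Total variance with 6 standardized items is 6, so the solution explains 4.0201/6 = 0.6700 = 67.00%.

67.0%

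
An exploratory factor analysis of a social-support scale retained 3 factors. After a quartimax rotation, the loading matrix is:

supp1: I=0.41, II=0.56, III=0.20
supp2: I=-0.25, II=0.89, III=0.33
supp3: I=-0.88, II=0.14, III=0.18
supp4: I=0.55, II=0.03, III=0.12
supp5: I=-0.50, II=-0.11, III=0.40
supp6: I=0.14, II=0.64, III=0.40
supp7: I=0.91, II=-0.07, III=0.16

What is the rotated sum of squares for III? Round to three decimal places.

0.541

SS loadings for III = 0.20² + 0.33² + 0.18² + 0.12² + 0.40² + 0.40² + 0.16² = 0.0400 + 0.1089 + 0.0324 + 0.0144 + 0.1600 + 0.1600 + 0.0256 = 0.5413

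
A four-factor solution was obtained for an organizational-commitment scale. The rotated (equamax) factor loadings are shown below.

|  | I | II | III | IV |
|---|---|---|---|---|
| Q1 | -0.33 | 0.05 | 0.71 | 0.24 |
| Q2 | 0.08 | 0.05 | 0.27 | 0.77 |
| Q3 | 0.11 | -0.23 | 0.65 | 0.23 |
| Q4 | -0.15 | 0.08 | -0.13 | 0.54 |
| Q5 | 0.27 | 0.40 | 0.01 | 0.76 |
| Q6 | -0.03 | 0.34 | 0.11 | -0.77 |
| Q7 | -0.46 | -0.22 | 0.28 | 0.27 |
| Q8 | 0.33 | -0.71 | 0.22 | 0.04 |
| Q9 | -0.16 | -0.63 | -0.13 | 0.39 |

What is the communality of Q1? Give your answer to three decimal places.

0.673

h² = (-0.33)² + 0.05² + 0.71² + 0.24² = 0.1089 + 0.0025 + 0.5041 + 0.0576 = 0.6731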